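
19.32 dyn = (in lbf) 4.343e-05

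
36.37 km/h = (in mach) 0.02967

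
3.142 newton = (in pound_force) 0.7063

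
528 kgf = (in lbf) 1164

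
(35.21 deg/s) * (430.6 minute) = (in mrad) 1.588e+07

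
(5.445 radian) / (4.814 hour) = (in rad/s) 0.0003142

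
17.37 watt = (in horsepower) 0.02329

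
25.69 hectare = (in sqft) 2.765e+06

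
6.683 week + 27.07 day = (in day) 73.85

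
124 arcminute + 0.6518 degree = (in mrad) 47.45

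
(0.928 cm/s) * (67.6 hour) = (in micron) 2.258e+09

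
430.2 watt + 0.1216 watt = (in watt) 430.3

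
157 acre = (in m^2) 6.354e+05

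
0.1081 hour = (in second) 389.2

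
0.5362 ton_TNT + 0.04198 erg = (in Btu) 2.126e+06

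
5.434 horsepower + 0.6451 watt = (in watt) 4053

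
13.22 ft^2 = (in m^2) 1.228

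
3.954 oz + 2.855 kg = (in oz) 104.7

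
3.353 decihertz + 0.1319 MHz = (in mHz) 1.319e+08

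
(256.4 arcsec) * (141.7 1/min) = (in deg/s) 0.1682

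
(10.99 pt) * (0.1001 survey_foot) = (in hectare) 1.183e-08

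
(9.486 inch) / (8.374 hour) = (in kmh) 2.877e-05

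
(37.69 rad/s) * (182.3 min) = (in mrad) 4.123e+08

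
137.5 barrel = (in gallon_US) 5775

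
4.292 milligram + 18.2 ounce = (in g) 516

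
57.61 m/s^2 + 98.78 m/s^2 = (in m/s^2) 156.4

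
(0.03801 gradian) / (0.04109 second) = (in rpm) 0.1388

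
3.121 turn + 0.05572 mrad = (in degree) 1124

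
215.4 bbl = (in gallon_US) 9047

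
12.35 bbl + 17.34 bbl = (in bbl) 29.69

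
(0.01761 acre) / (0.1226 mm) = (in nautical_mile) 313.9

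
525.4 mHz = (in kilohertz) 0.0005254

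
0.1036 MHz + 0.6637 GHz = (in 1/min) 3.983e+10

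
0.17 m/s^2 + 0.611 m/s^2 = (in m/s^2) 0.781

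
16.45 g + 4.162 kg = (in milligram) 4.178e+06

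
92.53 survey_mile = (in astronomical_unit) 9.954e-07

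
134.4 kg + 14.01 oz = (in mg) 1.348e+08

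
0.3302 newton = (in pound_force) 0.07423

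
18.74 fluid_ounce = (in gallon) 0.1464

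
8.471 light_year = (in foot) 2.629e+17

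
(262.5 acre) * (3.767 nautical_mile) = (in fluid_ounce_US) 2.506e+14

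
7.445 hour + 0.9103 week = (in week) 0.9546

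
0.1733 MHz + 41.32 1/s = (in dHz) 1.733e+06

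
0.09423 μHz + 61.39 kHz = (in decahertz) 6139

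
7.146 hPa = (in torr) 5.36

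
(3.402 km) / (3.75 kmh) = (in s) 3266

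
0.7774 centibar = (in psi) 0.1128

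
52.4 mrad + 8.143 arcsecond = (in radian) 0.05244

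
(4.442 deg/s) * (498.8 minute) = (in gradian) 1.477e+05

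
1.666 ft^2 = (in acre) 3.825e-05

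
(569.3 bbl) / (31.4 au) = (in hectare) 1.927e-15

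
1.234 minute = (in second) 74.04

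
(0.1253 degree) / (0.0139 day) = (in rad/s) 1.821e-06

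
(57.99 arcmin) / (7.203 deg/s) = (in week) 2.219e-07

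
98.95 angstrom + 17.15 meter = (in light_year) 1.813e-15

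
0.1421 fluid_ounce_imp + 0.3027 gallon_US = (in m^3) 0.00115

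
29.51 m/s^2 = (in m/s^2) 29.51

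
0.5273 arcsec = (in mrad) 0.002556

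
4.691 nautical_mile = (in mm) 8.688e+06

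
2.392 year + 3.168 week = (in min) 1.289e+06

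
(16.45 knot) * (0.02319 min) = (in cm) 1177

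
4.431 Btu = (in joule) 4675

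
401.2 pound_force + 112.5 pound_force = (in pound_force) 513.7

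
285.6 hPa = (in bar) 0.2856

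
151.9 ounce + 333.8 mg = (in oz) 151.9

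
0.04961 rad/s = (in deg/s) 2.842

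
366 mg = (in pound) 0.0008069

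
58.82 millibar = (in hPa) 58.82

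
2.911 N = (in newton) 2.911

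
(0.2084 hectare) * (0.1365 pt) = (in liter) 100.4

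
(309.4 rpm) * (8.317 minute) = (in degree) 9.264e+05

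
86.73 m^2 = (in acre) 0.02143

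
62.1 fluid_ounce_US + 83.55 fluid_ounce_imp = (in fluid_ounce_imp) 148.2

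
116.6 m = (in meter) 116.6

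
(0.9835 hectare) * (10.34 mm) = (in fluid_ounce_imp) 3.579e+06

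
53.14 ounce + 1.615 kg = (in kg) 3.121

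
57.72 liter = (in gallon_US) 15.25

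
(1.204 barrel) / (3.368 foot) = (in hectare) 1.865e-05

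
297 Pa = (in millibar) 2.97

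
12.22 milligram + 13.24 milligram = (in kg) 2.546e-05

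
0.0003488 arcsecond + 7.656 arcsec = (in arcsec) 7.656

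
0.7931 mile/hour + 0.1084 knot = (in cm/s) 41.03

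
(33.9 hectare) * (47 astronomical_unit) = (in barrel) 1.499e+19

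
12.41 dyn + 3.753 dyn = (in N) 0.0001616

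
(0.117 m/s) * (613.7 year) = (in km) 2.264e+06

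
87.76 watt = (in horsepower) 0.1177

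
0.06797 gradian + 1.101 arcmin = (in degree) 0.07952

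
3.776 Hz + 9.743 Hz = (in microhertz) 1.352e+07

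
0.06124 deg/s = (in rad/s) 0.001069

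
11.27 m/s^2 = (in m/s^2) 11.27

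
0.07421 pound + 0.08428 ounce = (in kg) 0.03605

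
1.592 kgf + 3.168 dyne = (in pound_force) 3.51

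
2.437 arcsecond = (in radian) 1.181e-05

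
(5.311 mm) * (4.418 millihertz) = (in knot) 4.561e-05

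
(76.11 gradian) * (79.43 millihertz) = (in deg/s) 5.441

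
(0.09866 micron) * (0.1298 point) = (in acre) 1.116e-15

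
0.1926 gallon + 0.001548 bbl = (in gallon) 0.2576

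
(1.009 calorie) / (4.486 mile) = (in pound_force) 0.0001315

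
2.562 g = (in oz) 0.09037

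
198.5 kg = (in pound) 437.6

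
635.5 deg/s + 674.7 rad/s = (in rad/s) 685.8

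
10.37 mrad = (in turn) 0.00165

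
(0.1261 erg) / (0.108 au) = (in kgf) 7.959e-20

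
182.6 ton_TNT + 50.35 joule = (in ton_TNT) 182.6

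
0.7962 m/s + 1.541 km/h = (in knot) 2.38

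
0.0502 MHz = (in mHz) 5.02e+07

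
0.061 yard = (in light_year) 5.896e-18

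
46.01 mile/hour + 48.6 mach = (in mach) 48.66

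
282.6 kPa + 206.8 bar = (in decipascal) 2.096e+08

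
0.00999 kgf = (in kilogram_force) 0.00999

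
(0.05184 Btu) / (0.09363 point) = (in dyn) 1.656e+11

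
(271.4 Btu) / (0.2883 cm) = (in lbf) 2.233e+07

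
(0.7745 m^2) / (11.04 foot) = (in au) 1.539e-12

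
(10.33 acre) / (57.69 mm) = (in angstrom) 7.246e+15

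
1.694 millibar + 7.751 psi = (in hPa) 536.1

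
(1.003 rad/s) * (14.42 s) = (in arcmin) 4.972e+04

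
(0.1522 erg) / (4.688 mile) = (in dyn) 2.017e-07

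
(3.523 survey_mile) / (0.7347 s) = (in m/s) 7717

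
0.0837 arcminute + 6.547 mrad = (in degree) 0.3765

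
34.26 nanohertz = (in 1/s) 3.426e-08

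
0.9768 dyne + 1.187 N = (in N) 1.187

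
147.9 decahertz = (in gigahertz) 1.479e-06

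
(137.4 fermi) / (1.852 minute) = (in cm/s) 1.237e-13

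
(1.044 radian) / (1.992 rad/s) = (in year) 1.662e-08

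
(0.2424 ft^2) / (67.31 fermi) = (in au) 2.236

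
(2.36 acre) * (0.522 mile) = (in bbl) 5.046e+07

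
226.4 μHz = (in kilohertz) 2.264e-07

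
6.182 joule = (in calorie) 1.478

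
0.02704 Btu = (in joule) 28.53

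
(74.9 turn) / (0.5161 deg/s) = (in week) 0.08639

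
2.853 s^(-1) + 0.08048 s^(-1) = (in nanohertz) 2.933e+09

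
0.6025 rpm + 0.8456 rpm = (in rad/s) 0.1516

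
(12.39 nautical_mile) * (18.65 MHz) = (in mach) 1.257e+09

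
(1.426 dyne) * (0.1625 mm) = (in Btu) 2.196e-12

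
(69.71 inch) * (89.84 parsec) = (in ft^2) 5.283e+19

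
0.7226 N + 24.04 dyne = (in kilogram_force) 0.07371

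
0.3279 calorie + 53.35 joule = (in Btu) 0.05187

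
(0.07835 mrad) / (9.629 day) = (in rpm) 8.993e-10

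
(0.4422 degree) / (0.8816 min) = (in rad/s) 0.0001459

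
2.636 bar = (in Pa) 2.636e+05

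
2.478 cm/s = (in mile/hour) 0.05543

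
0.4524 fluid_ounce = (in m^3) 1.338e-05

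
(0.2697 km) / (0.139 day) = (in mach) 6.595e-05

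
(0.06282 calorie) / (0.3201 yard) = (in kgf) 0.09157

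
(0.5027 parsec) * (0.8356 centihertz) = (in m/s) 1.296e+14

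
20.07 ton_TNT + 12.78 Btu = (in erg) 8.397e+17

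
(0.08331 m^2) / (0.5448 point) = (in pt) 1.229e+06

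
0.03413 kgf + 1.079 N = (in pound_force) 0.3178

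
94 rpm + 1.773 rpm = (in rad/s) 10.03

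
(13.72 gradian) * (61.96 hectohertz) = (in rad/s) 1335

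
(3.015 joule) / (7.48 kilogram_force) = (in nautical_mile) 2.219e-05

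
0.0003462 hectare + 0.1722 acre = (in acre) 0.1731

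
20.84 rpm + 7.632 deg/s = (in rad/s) 2.316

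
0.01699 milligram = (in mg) 0.01699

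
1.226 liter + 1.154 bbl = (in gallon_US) 48.79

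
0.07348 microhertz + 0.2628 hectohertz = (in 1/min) 1577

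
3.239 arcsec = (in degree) 0.0008997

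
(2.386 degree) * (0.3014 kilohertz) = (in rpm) 119.9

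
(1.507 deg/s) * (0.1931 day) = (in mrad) 4.388e+05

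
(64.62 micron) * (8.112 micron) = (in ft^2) 5.642e-09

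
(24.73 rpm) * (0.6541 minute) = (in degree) 5823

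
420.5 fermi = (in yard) 4.599e-13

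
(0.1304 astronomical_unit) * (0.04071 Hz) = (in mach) 2.332e+06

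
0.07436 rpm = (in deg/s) 0.4462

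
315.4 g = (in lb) 0.6953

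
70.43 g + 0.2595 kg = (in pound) 0.7274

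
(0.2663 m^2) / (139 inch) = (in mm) 75.43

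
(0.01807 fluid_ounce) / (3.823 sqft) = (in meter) 1.505e-06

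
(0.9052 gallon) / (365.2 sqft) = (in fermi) 1.01e+11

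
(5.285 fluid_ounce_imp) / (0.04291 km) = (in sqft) 3.767e-05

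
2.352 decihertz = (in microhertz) 2.352e+05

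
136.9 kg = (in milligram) 1.369e+08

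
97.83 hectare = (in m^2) 9.783e+05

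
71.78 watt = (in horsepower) 0.09626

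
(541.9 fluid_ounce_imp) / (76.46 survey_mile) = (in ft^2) 1.347e-06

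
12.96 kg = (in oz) 457.2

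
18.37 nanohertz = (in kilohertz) 1.837e-11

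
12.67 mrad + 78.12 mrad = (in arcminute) 312.1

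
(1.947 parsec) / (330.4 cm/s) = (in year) 5.766e+08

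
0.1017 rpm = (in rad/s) 0.01065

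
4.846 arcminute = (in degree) 0.08077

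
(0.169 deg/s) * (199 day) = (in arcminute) 1.743e+08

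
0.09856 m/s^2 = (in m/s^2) 0.09856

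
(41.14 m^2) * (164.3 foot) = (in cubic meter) 2060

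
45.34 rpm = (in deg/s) 272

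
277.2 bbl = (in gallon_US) 1.164e+04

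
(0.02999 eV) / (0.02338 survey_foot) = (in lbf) 1.516e-19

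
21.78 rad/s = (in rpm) 208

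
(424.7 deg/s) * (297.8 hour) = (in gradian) 5.059e+08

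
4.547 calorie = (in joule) 19.02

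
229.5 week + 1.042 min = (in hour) 3.856e+04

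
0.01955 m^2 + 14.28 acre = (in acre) 14.28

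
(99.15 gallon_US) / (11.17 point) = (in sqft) 1025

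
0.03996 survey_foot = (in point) 34.53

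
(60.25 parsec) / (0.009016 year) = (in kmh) 2.354e+13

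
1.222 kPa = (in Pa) 1222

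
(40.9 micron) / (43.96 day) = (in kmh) 3.877e-11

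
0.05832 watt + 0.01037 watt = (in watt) 0.06869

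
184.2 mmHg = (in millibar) 245.6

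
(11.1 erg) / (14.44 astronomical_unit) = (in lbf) 1.155e-19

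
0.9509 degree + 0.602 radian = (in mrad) 618.6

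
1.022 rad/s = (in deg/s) 58.56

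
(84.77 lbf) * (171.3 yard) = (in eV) 3.686e+23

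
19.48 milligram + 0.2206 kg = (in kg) 0.2206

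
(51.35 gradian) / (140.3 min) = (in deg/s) 0.00549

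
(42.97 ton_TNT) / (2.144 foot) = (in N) 2.751e+11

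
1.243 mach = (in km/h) 1524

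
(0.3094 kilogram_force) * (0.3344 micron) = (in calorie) 2.425e-07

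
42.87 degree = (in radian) 0.7482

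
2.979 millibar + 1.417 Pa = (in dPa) 2993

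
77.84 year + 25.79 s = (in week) 4059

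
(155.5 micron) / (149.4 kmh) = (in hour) 1.041e-09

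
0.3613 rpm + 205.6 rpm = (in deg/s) 1236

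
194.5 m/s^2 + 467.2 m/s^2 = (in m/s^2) 661.7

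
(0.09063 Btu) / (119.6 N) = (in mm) 799.5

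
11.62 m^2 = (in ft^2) 125.1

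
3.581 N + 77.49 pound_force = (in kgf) 35.51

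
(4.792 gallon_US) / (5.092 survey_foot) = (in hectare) 1.169e-06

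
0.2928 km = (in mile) 0.1819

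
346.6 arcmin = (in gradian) 6.419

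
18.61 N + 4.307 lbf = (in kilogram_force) 3.851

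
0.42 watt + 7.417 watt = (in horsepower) 0.01051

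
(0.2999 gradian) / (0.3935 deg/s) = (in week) 1.134e-06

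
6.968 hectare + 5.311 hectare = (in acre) 30.34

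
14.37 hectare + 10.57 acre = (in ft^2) 2.007e+06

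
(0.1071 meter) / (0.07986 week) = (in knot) 4.31e-06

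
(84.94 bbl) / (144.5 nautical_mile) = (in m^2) 5.046e-05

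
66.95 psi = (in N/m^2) 4.616e+05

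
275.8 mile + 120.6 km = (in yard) 6.173e+05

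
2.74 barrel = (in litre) 435.6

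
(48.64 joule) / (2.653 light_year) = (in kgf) 1.976e-16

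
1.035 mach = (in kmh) 1269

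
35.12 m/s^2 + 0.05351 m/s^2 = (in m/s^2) 35.17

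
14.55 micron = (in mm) 0.01455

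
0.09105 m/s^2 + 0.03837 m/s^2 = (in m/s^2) 0.1294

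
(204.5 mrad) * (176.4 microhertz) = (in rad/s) 3.607e-05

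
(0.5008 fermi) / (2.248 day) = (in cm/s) 2.578e-19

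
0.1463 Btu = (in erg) 1.544e+09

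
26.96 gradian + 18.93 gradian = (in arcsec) 1.487e+05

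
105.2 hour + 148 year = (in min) 7.78e+07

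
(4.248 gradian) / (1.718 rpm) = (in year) 1.176e-08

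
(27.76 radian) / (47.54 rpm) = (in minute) 0.09294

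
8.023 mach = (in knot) 5310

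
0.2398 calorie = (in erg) 1.003e+07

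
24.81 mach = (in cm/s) 8.448e+05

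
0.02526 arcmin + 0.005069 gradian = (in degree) 0.004983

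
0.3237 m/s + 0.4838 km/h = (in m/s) 0.4581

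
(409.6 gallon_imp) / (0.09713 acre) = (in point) 13.43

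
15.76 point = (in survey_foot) 0.01824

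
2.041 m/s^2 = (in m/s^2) 2.041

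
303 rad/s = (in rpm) 2893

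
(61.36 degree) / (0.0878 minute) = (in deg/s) 11.65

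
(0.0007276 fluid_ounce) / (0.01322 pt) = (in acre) 1.14e-06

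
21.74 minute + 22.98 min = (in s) 2683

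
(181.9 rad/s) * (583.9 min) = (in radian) 6.373e+06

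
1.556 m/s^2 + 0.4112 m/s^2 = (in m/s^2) 1.967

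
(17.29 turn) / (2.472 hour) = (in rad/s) 0.01221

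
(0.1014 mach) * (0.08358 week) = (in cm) 1.745e+08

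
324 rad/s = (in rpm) 3094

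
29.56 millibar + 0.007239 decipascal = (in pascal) 2956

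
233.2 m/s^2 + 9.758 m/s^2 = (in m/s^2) 243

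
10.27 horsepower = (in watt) 7658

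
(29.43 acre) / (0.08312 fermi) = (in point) 4.062e+24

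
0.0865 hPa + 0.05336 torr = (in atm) 0.0001556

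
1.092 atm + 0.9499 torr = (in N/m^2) 1.108e+05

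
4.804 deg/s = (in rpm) 0.8007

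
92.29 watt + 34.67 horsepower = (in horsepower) 34.79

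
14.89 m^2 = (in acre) 0.003679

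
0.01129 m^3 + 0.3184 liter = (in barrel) 0.07301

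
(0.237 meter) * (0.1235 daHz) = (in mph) 0.6547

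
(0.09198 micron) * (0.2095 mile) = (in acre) 7.663e-09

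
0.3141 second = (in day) 3.635e-06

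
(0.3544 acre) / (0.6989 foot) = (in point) 1.908e+07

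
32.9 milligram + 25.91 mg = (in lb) 0.0001297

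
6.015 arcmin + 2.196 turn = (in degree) 790.7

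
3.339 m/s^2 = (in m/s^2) 3.339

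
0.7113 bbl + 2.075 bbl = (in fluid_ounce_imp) 1.559e+04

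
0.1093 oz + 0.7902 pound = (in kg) 0.3615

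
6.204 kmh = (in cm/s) 172.3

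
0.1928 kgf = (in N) 1.891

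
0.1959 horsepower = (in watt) 146.1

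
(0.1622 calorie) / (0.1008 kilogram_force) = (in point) 1946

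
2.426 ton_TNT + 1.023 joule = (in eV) 6.335e+28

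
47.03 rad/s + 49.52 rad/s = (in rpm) 922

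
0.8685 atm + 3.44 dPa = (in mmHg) 660.1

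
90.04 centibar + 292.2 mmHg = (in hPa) 1290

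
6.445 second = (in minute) 0.1074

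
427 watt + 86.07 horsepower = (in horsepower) 86.64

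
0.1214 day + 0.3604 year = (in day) 131.7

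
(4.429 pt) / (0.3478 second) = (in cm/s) 0.4492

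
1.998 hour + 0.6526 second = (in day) 0.08326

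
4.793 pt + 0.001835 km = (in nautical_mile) 0.0009917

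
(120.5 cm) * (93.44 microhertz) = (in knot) 0.0002189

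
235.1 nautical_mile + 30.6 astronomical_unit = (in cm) 4.578e+14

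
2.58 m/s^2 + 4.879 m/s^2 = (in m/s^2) 7.459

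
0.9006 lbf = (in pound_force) 0.9006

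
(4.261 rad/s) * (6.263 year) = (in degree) 4.822e+10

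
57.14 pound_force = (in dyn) 2.542e+07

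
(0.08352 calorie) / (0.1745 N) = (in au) 1.339e-11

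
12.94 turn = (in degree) 4658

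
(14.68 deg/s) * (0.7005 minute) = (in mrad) 1.077e+04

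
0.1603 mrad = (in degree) 0.009185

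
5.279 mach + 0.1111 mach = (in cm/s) 1.835e+05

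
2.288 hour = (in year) 0.0002612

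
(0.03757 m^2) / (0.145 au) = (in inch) 6.819e-11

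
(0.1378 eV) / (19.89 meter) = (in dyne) 1.11e-16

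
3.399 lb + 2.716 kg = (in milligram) 4.258e+06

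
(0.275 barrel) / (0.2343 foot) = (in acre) 0.0001513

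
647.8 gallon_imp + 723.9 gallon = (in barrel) 35.76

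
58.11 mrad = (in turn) 0.009248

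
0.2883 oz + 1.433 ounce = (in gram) 48.8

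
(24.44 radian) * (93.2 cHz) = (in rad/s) 22.78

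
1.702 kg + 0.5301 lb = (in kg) 1.942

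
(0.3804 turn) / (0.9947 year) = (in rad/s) 7.619e-08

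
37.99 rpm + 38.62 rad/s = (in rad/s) 42.6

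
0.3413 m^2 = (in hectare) 3.413e-05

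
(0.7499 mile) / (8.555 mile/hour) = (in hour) 0.08766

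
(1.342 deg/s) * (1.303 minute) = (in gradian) 116.6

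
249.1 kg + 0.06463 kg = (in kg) 249.2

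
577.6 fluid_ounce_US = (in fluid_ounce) 577.6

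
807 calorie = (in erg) 3.376e+10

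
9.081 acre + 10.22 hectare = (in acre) 34.34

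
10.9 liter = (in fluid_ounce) 368.6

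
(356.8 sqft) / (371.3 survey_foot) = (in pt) 830.3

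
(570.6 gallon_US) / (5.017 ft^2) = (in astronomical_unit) 3.098e-11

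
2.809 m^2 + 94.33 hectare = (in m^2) 9.433e+05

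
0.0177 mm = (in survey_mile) 1.1e-08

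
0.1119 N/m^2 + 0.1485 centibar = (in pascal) 148.6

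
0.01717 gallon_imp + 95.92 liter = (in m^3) 0.096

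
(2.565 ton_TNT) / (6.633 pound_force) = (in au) 0.002431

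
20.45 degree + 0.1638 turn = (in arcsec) 2.859e+05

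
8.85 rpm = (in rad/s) 0.9268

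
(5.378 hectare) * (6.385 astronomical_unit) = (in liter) 5.137e+19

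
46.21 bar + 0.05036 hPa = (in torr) 3.466e+04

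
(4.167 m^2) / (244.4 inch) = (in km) 0.0006713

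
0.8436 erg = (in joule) 8.436e-08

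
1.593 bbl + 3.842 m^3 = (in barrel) 25.76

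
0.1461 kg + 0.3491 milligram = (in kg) 0.1461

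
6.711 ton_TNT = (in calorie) 6.711e+09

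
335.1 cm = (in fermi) 3.351e+15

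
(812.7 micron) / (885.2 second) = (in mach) 2.696e-09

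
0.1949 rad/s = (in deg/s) 11.17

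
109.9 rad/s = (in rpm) 1049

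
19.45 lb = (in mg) 8.822e+06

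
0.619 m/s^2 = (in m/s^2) 0.619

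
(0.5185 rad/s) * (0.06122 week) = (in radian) 1.92e+04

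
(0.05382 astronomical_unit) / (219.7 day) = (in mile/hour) 948.8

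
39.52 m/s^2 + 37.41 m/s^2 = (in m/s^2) 76.93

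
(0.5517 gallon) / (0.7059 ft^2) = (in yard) 0.03483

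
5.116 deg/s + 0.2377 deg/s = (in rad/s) 0.09344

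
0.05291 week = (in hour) 8.889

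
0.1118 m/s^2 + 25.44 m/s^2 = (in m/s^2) 25.55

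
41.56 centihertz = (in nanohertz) 4.156e+08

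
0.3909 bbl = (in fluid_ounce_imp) 2187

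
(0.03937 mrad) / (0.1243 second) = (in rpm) 0.003025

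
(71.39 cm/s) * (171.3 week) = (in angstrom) 7.396e+17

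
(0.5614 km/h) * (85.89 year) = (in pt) 1.197e+12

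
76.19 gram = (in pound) 0.168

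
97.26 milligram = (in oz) 0.003431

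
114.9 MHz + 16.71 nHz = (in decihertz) 1.149e+09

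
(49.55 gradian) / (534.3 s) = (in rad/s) 0.001457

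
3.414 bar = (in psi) 49.52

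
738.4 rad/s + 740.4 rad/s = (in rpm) 1.412e+04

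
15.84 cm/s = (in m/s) 0.1584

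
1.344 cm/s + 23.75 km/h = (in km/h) 23.8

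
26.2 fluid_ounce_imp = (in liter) 0.7444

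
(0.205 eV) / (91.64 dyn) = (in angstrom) 3.584e-07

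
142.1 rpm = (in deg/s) 852.6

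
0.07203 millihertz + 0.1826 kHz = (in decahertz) 18.26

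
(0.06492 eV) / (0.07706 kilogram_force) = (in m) 1.376e-20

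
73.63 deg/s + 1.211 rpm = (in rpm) 13.48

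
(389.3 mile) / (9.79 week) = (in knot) 0.2057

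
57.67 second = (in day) 0.0006675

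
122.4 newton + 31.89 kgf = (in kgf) 44.37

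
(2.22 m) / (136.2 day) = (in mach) 5.54e-10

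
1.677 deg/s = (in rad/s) 0.02927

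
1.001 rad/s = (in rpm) 9.559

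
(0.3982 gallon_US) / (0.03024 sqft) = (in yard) 0.5868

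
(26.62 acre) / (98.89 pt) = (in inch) 1.216e+08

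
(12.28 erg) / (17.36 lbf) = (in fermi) 1.59e+07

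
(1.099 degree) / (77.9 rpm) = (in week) 3.888e-09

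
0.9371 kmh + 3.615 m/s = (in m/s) 3.875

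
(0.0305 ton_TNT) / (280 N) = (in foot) 1.495e+06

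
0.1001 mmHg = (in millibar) 0.1335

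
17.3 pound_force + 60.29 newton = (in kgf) 14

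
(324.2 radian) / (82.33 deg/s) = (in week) 0.000373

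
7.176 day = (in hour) 172.2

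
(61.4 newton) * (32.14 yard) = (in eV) 1.126e+22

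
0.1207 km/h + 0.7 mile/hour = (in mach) 0.001017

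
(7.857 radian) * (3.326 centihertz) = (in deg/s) 14.97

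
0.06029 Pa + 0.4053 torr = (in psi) 0.007846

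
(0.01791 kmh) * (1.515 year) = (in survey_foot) 7.798e+05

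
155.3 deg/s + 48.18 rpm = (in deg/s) 444.4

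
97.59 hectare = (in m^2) 9.759e+05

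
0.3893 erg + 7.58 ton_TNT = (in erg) 3.171e+17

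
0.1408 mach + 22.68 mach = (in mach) 22.82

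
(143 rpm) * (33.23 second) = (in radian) 497.6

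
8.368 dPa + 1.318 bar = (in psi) 19.12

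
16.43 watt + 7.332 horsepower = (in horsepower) 7.354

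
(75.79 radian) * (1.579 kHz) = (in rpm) 1.143e+06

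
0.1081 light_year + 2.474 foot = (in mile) 6.355e+11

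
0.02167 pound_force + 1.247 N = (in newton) 1.343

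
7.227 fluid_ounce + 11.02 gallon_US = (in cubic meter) 0.04193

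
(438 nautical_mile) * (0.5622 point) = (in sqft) 1732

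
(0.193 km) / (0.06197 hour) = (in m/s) 0.8651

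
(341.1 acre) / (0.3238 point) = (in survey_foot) 3.965e+10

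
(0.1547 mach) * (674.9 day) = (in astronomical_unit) 0.02053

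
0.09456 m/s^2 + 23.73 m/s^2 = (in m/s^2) 23.82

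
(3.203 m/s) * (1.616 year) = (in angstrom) 1.632e+18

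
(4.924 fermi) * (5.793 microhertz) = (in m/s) 2.852e-20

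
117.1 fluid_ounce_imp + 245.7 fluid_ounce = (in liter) 10.59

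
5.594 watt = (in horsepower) 0.007502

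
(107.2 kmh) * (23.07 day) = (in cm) 5.935e+09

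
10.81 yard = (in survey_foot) 32.43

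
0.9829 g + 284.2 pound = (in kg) 128.9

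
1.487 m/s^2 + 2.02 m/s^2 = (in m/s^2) 3.507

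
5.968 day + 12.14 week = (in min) 1.31e+05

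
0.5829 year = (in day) 212.8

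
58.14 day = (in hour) 1395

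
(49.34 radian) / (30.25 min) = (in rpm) 0.2596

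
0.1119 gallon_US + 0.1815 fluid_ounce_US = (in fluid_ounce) 14.5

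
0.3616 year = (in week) 18.85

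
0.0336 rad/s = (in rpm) 0.3209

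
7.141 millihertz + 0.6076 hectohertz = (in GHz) 6.077e-08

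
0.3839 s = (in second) 0.3839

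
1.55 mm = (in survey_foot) 0.005085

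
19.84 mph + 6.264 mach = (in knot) 4163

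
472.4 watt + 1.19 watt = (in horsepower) 0.6351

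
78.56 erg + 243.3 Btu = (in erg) 2.567e+12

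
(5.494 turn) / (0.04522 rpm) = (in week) 0.01205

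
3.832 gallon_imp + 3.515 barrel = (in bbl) 3.625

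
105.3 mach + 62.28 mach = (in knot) 1.109e+05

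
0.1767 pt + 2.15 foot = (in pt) 1858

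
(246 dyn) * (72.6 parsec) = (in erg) 5.511e+22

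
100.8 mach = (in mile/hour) 7.678e+04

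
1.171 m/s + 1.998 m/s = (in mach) 0.009307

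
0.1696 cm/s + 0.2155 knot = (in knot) 0.2188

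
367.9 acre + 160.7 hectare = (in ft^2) 3.332e+07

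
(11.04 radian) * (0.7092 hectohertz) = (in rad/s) 783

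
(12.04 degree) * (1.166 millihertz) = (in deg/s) 0.01404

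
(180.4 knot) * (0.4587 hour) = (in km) 153.3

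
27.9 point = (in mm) 9.842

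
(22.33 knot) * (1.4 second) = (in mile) 0.009993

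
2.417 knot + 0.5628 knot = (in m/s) 1.533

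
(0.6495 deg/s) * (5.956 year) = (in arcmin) 7.32e+09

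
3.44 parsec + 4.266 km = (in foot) 3.483e+17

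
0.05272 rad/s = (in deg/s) 3.021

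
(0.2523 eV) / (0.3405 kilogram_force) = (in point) 3.432e-17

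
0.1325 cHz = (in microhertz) 1325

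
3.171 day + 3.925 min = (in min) 4570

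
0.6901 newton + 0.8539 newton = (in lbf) 0.3471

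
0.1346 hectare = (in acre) 0.3326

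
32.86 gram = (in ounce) 1.159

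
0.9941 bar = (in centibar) 99.41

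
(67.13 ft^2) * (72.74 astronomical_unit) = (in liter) 6.786e+16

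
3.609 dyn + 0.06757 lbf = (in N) 0.3006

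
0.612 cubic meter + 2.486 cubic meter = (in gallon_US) 818.4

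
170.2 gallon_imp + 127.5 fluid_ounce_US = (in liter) 777.5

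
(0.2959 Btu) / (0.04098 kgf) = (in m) 776.8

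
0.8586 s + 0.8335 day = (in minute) 1200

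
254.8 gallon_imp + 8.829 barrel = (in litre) 2562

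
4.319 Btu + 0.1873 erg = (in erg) 4.557e+10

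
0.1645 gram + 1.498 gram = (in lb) 0.003665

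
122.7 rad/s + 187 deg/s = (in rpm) 1203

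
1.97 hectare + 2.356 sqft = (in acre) 4.868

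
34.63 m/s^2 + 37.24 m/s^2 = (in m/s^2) 71.87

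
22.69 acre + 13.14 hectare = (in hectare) 22.32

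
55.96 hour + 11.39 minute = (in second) 2.021e+05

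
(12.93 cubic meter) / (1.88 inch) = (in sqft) 2915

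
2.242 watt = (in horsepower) 0.003007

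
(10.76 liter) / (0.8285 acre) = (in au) 2.145e-17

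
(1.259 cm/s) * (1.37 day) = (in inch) 5.867e+04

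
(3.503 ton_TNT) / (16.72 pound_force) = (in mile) 1.225e+05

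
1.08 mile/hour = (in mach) 0.001418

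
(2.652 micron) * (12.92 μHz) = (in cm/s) 3.426e-09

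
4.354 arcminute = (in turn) 0.0002016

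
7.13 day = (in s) 6.16e+05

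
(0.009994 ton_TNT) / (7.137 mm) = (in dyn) 5.859e+14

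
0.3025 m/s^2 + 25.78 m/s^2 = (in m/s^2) 26.08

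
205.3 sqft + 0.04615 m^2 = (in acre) 0.004724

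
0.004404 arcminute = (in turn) 2.039e-07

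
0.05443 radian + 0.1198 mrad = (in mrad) 54.55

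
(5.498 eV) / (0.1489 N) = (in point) 1.677e-14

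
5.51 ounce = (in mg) 1.562e+05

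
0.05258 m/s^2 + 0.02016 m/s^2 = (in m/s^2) 0.07274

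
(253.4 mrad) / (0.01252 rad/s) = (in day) 0.0002343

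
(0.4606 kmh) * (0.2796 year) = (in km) 1128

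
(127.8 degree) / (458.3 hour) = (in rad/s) 1.352e-06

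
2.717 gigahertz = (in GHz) 2.717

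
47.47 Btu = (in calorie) 1.197e+04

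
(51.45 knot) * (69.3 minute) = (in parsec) 3.567e-12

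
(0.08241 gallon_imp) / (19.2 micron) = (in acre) 0.004822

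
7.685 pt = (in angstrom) 2.711e+07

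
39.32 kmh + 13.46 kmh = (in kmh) 52.78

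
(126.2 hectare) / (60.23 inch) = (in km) 824.9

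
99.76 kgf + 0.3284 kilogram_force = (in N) 981.5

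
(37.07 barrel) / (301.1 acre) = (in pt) 0.01371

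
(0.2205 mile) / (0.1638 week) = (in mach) 1.052e-05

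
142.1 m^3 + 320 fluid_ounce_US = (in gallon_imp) 3.126e+04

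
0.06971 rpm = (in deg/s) 0.4183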